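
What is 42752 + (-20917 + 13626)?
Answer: 35461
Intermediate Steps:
42752 + (-20917 + 13626) = 42752 - 7291 = 35461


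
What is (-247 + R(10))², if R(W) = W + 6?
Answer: 53361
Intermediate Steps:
R(W) = 6 + W
(-247 + R(10))² = (-247 + (6 + 10))² = (-247 + 16)² = (-231)² = 53361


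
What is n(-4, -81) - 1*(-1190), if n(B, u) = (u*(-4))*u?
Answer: -25054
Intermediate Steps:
n(B, u) = -4*u**2 (n(B, u) = (-4*u)*u = -4*u**2)
n(-4, -81) - 1*(-1190) = -4*(-81)**2 - 1*(-1190) = -4*6561 + 1190 = -26244 + 1190 = -25054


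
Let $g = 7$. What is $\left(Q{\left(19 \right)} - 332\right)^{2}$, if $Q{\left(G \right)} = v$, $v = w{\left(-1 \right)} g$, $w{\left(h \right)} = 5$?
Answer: $88209$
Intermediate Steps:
$v = 35$ ($v = 5 \cdot 7 = 35$)
$Q{\left(G \right)} = 35$
$\left(Q{\left(19 \right)} - 332\right)^{2} = \left(35 - 332\right)^{2} = \left(-297\right)^{2} = 88209$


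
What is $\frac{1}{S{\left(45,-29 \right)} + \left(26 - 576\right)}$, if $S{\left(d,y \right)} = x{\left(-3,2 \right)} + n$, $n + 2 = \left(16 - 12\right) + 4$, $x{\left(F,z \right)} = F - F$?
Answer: $- \frac{1}{544} \approx -0.0018382$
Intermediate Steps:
$x{\left(F,z \right)} = 0$
$n = 6$ ($n = -2 + \left(\left(16 - 12\right) + 4\right) = -2 + \left(4 + 4\right) = -2 + 8 = 6$)
$S{\left(d,y \right)} = 6$ ($S{\left(d,y \right)} = 0 + 6 = 6$)
$\frac{1}{S{\left(45,-29 \right)} + \left(26 - 576\right)} = \frac{1}{6 + \left(26 - 576\right)} = \frac{1}{6 - 550} = \frac{1}{-544} = - \frac{1}{544}$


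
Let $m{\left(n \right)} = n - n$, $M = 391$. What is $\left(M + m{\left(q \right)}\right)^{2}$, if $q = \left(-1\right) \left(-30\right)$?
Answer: $152881$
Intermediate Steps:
$q = 30$
$m{\left(n \right)} = 0$
$\left(M + m{\left(q \right)}\right)^{2} = \left(391 + 0\right)^{2} = 391^{2} = 152881$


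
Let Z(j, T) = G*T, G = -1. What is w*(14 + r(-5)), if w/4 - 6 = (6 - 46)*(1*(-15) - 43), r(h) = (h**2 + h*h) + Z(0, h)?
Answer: 641976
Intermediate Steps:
Z(j, T) = -T
r(h) = -h + 2*h**2 (r(h) = (h**2 + h*h) - h = (h**2 + h**2) - h = 2*h**2 - h = -h + 2*h**2)
w = 9304 (w = 24 + 4*((6 - 46)*(1*(-15) - 43)) = 24 + 4*(-40*(-15 - 43)) = 24 + 4*(-40*(-58)) = 24 + 4*2320 = 24 + 9280 = 9304)
w*(14 + r(-5)) = 9304*(14 - 5*(-1 + 2*(-5))) = 9304*(14 - 5*(-1 - 10)) = 9304*(14 - 5*(-11)) = 9304*(14 + 55) = 9304*69 = 641976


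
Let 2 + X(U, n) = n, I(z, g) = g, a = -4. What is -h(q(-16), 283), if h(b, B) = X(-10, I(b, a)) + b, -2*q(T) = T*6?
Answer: -42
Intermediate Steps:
q(T) = -3*T (q(T) = -T*6/2 = -3*T)
X(U, n) = -2 + n
h(b, B) = -6 + b (h(b, B) = (-2 - 4) + b = -6 + b)
-h(q(-16), 283) = -(-6 - 3*(-16)) = -(-6 + 48) = -1*42 = -42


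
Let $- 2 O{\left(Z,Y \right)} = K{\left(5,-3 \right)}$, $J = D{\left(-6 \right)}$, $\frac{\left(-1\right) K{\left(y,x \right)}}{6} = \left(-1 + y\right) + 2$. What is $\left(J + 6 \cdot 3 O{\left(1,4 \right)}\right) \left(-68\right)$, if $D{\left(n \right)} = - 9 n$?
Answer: $-25704$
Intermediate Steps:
$K{\left(y,x \right)} = -6 - 6 y$ ($K{\left(y,x \right)} = - 6 \left(\left(-1 + y\right) + 2\right) = - 6 \left(1 + y\right) = -6 - 6 y$)
$J = 54$ ($J = \left(-9\right) \left(-6\right) = 54$)
$O{\left(Z,Y \right)} = 18$ ($O{\left(Z,Y \right)} = - \frac{-6 - 30}{2} = \left(- \frac{1}{2}\right) \left(-36\right) = 18$)
$\left(J + 6 \cdot 3 O{\left(1,4 \right)}\right) \left(-68\right) = \left(54 + 6 \cdot 3 \cdot 18\right) \left(-68\right) = \left(54 + 18 \cdot 18\right) \left(-68\right) = \left(54 + 324\right) \left(-68\right) = 378 \left(-68\right) = -25704$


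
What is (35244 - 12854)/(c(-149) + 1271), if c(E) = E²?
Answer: 11195/11736 ≈ 0.95390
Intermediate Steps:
(35244 - 12854)/(c(-149) + 1271) = (35244 - 12854)/((-149)² + 1271) = 22390/(22201 + 1271) = 22390/23472 = 22390*(1/23472) = 11195/11736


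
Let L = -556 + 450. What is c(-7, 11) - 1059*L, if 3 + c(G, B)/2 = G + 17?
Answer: 112268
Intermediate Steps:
L = -106
c(G, B) = 28 + 2*G (c(G, B) = -6 + 2*(G + 17) = -6 + 2*(17 + G) = -6 + (34 + 2*G) = 28 + 2*G)
c(-7, 11) - 1059*L = (28 + 2*(-7)) - 1059*(-106) = (28 - 14) + 112254 = 14 + 112254 = 112268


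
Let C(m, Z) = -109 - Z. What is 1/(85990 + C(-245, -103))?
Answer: 1/85984 ≈ 1.1630e-5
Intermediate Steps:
1/(85990 + C(-245, -103)) = 1/(85990 + (-109 - 1*(-103))) = 1/(85990 + (-109 + 103)) = 1/(85990 - 6) = 1/85984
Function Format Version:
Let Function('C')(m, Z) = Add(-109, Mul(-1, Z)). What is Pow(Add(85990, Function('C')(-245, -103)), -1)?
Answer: Rational(1, 85984) ≈ 1.1630e-5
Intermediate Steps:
Pow(Add(85990, Function('C')(-245, -103)), -1) = Pow(Add(85990, Add(-109, Mul(-1, -103))), -1) = Pow(Add(85990, Add(-109, 103)), -1) = Pow(Add(85990, -6), -1) = Pow(85984, -1) = Rational(1, 85984)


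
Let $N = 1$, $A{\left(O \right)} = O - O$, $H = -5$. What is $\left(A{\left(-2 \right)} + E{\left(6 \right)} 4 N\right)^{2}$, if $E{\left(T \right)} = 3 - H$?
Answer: $1024$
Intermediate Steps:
$A{\left(O \right)} = 0$
$E{\left(T \right)} = 8$ ($E{\left(T \right)} = 3 - -5 = 3 + 5 = 8$)
$\left(A{\left(-2 \right)} + E{\left(6 \right)} 4 N\right)^{2} = \left(0 + 8 \cdot 4 \cdot 1\right)^{2} = \left(0 + 32 \cdot 1\right)^{2} = \left(0 + 32\right)^{2} = 32^{2} = 1024$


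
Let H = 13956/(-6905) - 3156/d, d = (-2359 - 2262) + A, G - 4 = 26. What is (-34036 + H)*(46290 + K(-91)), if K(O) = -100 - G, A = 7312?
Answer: -1946395935801664/1238757 ≈ -1.5713e+9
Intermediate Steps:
G = 30 (G = 4 + 26 = 30)
d = 2691 (d = (-2359 - 2262) + 7312 = -4621 + 7312 = 2691)
H = -19782592/6193785 (H = 13956/(-6905) - 3156/2691 = 13956*(-1/6905) - 3156*1/2691 = -13956/6905 - 1052/897 = -19782592/6193785 ≈ -3.1939)
K(O) = -130 (K(O) = -100 - 1*30 = -100 - 30 = -130)
(-34036 + H)*(46290 + K(-91)) = (-34036 - 19782592/6193785)*(46290 - 130) = -210831448852/6193785*46160 = -1946395935801664/1238757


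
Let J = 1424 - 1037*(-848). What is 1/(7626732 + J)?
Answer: 1/8507532 ≈ 1.1754e-7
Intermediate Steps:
J = 880800 (J = 1424 + 879376 = 880800)
1/(7626732 + J) = 1/(7626732 + 880800) = 1/8507532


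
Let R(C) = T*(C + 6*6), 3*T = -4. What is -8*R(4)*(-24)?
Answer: -10240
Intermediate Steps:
T = -4/3 (T = (⅓)*(-4) = -4/3 ≈ -1.3333)
R(C) = -48 - 4*C/3 (R(C) = -4*(C + 6*6)/3 = -4*(C + 36)/3 = -4*(36 + C)/3 = -48 - 4*C/3)
-8*R(4)*(-24) = -8*(-48 - 4/3*4)*(-24) = -8*(-48 - 16/3)*(-24) = -8*(-160/3)*(-24) = (1280/3)*(-24) = -10240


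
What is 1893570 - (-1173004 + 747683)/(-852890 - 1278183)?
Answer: 4035335475289/2131073 ≈ 1.8936e+6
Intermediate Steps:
1893570 - (-1173004 + 747683)/(-852890 - 1278183) = 1893570 - (-425321)/(-2131073) = 1893570 - (-425321)*(-1)/2131073 = 1893570 - 1*425321/2131073 = 1893570 - 425321/2131073 = 4035335475289/2131073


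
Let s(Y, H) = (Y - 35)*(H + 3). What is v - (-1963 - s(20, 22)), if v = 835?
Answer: 2423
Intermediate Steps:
s(Y, H) = (-35 + Y)*(3 + H)
v - (-1963 - s(20, 22)) = 835 - (-1963 - (-105 - 35*22 + 3*20 + 22*20)) = 835 - (-1963 - (-105 - 770 + 60 + 440)) = 835 - (-1963 - 1*(-375)) = 835 - (-1963 + 375) = 835 - 1*(-1588) = 835 + 1588 = 2423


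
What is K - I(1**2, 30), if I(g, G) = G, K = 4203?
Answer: 4173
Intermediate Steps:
K - I(1**2, 30) = 4203 - 1*30 = 4203 - 30 = 4173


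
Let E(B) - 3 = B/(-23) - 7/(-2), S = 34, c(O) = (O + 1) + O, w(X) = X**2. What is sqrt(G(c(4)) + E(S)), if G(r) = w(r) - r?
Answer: sqrt(162978)/46 ≈ 8.7762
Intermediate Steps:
c(O) = 1 + 2*O (c(O) = (1 + O) + O = 1 + 2*O)
G(r) = r**2 - r
E(B) = 13/2 - B/23 (E(B) = 3 + (B/(-23) - 7/(-2)) = 3 + (B*(-1/23) - 7*(-1/2)) = 3 + (-B/23 + 7/2) = 3 + (7/2 - B/23) = 13/2 - B/23)
sqrt(G(c(4)) + E(S)) = sqrt((1 + 2*4)*(-1 + (1 + 2*4)) + (13/2 - 1/23*34)) = sqrt((1 + 8)*(-1 + (1 + 8)) + (13/2 - 34/23)) = sqrt(9*(-1 + 9) + 231/46) = sqrt(9*8 + 231/46) = sqrt(72 + 231/46) = sqrt(3543/46) = sqrt(162978)/46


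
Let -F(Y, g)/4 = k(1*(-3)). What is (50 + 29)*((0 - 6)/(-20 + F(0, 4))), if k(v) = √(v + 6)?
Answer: 1185/44 - 237*√3/44 ≈ 17.602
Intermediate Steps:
k(v) = √(6 + v)
F(Y, g) = -4*√3 (F(Y, g) = -4*√(6 + 1*(-3)) = -4*√(6 - 3) = -4*√3)
(50 + 29)*((0 - 6)/(-20 + F(0, 4))) = (50 + 29)*((0 - 6)/(-20 - 4*√3)) = 79*(-6/(-20 - 4*√3)) = -474/(-20 - 4*√3)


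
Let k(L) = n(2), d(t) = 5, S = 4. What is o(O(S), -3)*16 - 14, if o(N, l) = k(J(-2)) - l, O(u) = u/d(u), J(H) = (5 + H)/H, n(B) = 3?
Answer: 82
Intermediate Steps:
J(H) = (5 + H)/H
O(u) = u/5
k(L) = 3
o(N, l) = 3 - l
o(O(S), -3)*16 - 14 = (3 - 1*(-3))*16 - 14 = (3 + 3)*16 - 14 = 6*16 - 14 = 96 - 14 = 82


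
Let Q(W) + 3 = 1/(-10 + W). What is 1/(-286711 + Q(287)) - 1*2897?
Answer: -230079094246/79419777 ≈ -2897.0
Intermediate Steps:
Q(W) = -3 + 1/(-10 + W)
1/(-286711 + Q(287)) - 1*2897 = 1/(-286711 + (31 - 3*287)/(-10 + 287)) - 1*2897 = 1/(-286711 + (31 - 861)/277) - 2897 = 1/(-286711 + (1/277)*(-830)) - 2897 = 1/(-286711 - 830/277) - 2897 = 1/(-79419777/277) - 2897 = -277/79419777 - 2897 = -230079094246/79419777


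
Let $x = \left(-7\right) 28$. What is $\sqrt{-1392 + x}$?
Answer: $2 i \sqrt{397} \approx 39.85 i$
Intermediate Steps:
$x = -196$
$\sqrt{-1392 + x} = \sqrt{-1392 - 196} = \sqrt{-1588} = 2 i \sqrt{397}$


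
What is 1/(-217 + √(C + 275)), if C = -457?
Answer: -31/6753 - I*√182/47271 ≈ -0.0045906 - 0.00028539*I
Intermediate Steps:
1/(-217 + √(C + 275)) = 1/(-217 + √(-457 + 275)) = 1/(-217 + √(-182)) = 1/(-217 + I*√182)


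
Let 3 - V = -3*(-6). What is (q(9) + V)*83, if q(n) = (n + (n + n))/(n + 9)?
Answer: -2241/2 ≈ -1120.5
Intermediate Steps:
q(n) = 3*n/(9 + n) (q(n) = (n + 2*n)/(9 + n) = (3*n)/(9 + n) = 3*n/(9 + n))
V = -15 (V = 3 - (-3)*(-6) = 3 - 1*18 = 3 - 18 = -15)
(q(9) + V)*83 = (3*9/(9 + 9) - 15)*83 = (3*9/18 - 15)*83 = (3*9*(1/18) - 15)*83 = (3/2 - 15)*83 = -27/2*83 = -2241/2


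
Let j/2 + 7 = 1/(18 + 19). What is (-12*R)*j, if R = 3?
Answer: 18576/37 ≈ 502.05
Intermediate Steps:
j = -516/37 (j = -14 + 2/(18 + 19) = -14 + 2/37 = -516/37 ≈ -13.946)
(-12*R)*j = -12*3*(-516/37) = -36*(-516/37) = 18576/37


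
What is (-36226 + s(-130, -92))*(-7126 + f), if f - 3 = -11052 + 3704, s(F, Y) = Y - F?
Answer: 523676548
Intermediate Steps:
f = -7345 (f = 3 + (-11052 + 3704) = 3 - 7348 = -7345)
(-36226 + s(-130, -92))*(-7126 + f) = (-36226 + (-92 - 1*(-130)))*(-7126 - 7345) = (-36226 + (-92 + 130))*(-14471) = (-36226 + 38)*(-14471) = -36188*(-14471) = 523676548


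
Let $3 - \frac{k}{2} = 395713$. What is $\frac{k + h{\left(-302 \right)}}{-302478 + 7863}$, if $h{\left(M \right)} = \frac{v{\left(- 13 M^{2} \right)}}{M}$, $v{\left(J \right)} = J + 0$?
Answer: $\frac{262498}{98205} \approx 2.673$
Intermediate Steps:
$k = -791420$ ($k = 6 - 791426 = -791420$)
$v{\left(J \right)} = J$
$h{\left(M \right)} = - 13 M$ ($h{\left(M \right)} = \frac{\left(-13\right) M^{2}}{M} = - 13 M$)
$\frac{k + h{\left(-302 \right)}}{-302478 + 7863} = \frac{-791420 - -3926}{-302478 + 7863} = \frac{-791420 + 3926}{-294615} = \left(-787494\right) \left(- \frac{1}{294615}\right) = \frac{262498}{98205}$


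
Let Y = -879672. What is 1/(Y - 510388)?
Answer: -1/1390060 ≈ -7.1939e-7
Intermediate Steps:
1/(Y - 510388) = 1/(-879672 - 510388) = 1/(-1390060) = -1/1390060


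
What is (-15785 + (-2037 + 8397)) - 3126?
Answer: -12551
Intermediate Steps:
(-15785 + (-2037 + 8397)) - 3126 = (-15785 + 6360) - 3126 = -9425 - 3126 = -12551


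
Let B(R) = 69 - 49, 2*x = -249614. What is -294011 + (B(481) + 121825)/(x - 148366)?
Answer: -80315988748/273173 ≈ -2.9401e+5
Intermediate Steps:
x = -124807 (x = (½)*(-249614) = -124807)
B(R) = 20
-294011 + (B(481) + 121825)/(x - 148366) = -294011 + (20 + 121825)/(-124807 - 148366) = -294011 + 121845/(-273173) = -294011 + 121845*(-1/273173) = -294011 - 121845/273173 = -80315988748/273173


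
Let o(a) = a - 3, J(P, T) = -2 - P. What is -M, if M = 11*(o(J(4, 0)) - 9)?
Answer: 198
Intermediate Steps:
o(a) = -3 + a
M = -198 (M = 11*((-3 + (-2 - 1*4)) - 9) = 11*((-3 + (-2 - 4)) - 9) = 11*((-3 - 6) - 9) = 11*(-9 - 9) = 11*(-18) = -198)
-M = -1*(-198) = 198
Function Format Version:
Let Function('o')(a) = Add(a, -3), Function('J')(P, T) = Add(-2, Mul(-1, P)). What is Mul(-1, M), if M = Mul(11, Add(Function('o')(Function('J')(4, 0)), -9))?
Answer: 198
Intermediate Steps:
Function('o')(a) = Add(-3, a)
M = -198 (M = Mul(11, Add(Add(-3, Add(-2, Mul(-1, 4))), -9)) = Mul(11, Add(Add(-3, Add(-2, -4)), -9)) = Mul(11, Add(Add(-3, -6), -9)) = Mul(11, Add(-9, -9)) = Mul(11, -18) = -198)
Mul(-1, M) = Mul(-1, -198) = 198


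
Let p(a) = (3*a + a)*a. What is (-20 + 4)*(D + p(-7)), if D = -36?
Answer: -2560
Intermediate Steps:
p(a) = 4*a**2 (p(a) = (4*a)*a = 4*a**2)
(-20 + 4)*(D + p(-7)) = (-20 + 4)*(-36 + 4*(-7)**2) = -16*(-36 + 4*49) = -16*(-36 + 196) = -16*160 = -2560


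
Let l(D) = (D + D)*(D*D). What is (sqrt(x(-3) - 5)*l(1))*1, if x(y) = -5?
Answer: 2*I*sqrt(10) ≈ 6.3246*I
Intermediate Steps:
l(D) = 2*D**3 (l(D) = (2*D)*D**2 = 2*D**3)
(sqrt(x(-3) - 5)*l(1))*1 = (sqrt(-5 - 5)*(2*1**3))*1 = (sqrt(-10)*(2*1))*1 = ((I*sqrt(10))*2)*1 = (2*I*sqrt(10))*1 = 2*I*sqrt(10)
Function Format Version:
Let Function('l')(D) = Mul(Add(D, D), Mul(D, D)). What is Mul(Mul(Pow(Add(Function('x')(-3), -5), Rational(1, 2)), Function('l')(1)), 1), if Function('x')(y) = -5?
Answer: Mul(2, I, Pow(10, Rational(1, 2))) ≈ Mul(6.3246, I)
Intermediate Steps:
Function('l')(D) = Mul(2, Pow(D, 3)) (Function('l')(D) = Mul(Mul(2, D), Pow(D, 2)) = Mul(2, Pow(D, 3)))
Mul(Mul(Pow(Add(Function('x')(-3), -5), Rational(1, 2)), Function('l')(1)), 1) = Mul(Mul(Pow(Add(-5, -5), Rational(1, 2)), Mul(2, Pow(1, 3))), 1) = Mul(Mul(Pow(-10, Rational(1, 2)), Mul(2, 1)), 1) = Mul(Mul(Mul(I, Pow(10, Rational(1, 2))), 2), 1) = Mul(Mul(2, I, Pow(10, Rational(1, 2))), 1) = Mul(2, I, Pow(10, Rational(1, 2)))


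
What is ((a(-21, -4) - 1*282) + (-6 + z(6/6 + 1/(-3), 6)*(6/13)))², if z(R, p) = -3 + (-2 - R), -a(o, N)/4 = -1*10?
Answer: 10614564/169 ≈ 62808.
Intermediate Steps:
a(o, N) = 40 (a(o, N) = -(-4)*10 = -4*(-10) = 40)
z(R, p) = -5 - R
((a(-21, -4) - 1*282) + (-6 + z(6/6 + 1/(-3), 6)*(6/13)))² = ((40 - 1*282) + (-6 + (-5 - (6/6 + 1/(-3)))*(6/13)))² = ((40 - 282) + (-6 + (-5 - (6*(⅙) + 1*(-⅓)))*(6*(1/13))))² = (-242 + (-6 + (-5 - (1 - ⅓))*(6/13)))² = (-242 + (-6 + (-5 - 1*⅔)*(6/13)))² = (-242 + (-6 + (-5 - ⅔)*(6/13)))² = (-242 + (-6 - 17/3*6/13))² = (-242 + (-6 - 34/13))² = (-242 - 112/13)² = (-3258/13)² = 10614564/169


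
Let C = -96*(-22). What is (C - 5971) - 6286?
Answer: -10145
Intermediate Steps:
C = 2112
(C - 5971) - 6286 = (2112 - 5971) - 6286 = -3859 - 6286 = -10145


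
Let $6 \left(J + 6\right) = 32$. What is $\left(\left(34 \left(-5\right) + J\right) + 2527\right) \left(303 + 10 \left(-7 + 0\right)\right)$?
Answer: $\frac{1647077}{3} \approx 5.4903 \cdot 10^{5}$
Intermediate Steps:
$J = - \frac{2}{3}$ ($J = -6 + \frac{1}{6} \cdot 32 = -6 + \frac{16}{3} = - \frac{2}{3} \approx -0.66667$)
$\left(\left(34 \left(-5\right) + J\right) + 2527\right) \left(303 + 10 \left(-7 + 0\right)\right) = \left(\left(34 \left(-5\right) - \frac{2}{3}\right) + 2527\right) \left(303 + 10 \left(-7 + 0\right)\right) = \left(\left(-170 - \frac{2}{3}\right) + 2527\right) \left(303 + 10 \left(-7\right)\right) = \left(- \frac{512}{3} + 2527\right) \left(303 - 70\right) = \frac{7069}{3} \cdot 233 = \frac{1647077}{3}$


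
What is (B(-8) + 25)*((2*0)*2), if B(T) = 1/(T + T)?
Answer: 0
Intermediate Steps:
B(T) = 1/(2*T)
(B(-8) + 25)*((2*0)*2) = ((1/2)/(-8) + 25)*((2*0)*2) = ((1/2)*(-1/8) + 25)*(0*2) = (-1/16 + 25)*0 = (399/16)*0 = 0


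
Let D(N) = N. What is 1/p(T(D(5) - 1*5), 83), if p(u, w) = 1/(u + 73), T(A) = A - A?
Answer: 73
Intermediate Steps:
T(A) = 0
p(u, w) = 1/(73 + u)
1/p(T(D(5) - 1*5), 83) = 1/(1/(73 + 0)) = 1/(1/73) = 73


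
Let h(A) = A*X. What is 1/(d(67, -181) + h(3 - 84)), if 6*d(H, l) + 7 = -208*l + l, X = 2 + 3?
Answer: 3/17515 ≈ 0.00017128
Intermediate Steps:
X = 5
h(A) = 5*A (h(A) = A*5 = 5*A)
d(H, l) = -7/6 - 69*l/2 (d(H, l) = -7/6 + (-208*l + l)/6 = -7/6 + (-207*l)/6 = -7/6 - 69*l/2)
1/(d(67, -181) + h(3 - 84)) = 1/((-7/6 - 69/2*(-181)) + 5*(3 - 84)) = 1/((-7/6 + 12489/2) + 5*(-81)) = 1/(18730/3 - 405) = 1/(17515/3) = 3/17515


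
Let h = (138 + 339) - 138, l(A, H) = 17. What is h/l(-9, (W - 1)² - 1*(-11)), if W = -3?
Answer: 339/17 ≈ 19.941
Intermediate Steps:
h = 339 (h = 477 - 138 = 339)
h/l(-9, (W - 1)² - 1*(-11)) = 339/17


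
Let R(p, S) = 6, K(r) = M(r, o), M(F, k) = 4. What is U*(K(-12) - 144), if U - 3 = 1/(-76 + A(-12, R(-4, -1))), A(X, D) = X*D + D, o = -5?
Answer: -29750/71 ≈ -419.01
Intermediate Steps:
K(r) = 4
A(X, D) = D + D*X (A(X, D) = D*X + D = D + D*X)
U = 425/142 (U = 3 + 1/(-76 + 6*(1 - 12)) = 3 + 1/(-76 + 6*(-11)) = 3 + 1/(-76 - 66) = 3 + 1/(-142) = 3 - 1/142 = 425/142 ≈ 2.9930)
U*(K(-12) - 144) = 425*(4 - 144)/142 = (425/142)*(-140) = -29750/71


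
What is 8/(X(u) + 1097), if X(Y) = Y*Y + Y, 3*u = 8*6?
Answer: 8/1369 ≈ 0.0058437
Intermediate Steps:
u = 16 (u = (8*6)/3 = (⅓)*48 = 16)
X(Y) = Y + Y² (X(Y) = Y² + Y = Y + Y²)
8/(X(u) + 1097) = 8/(16*(1 + 16) + 1097) = 8/(16*17 + 1097) = 8/(272 + 1097) = 8/1369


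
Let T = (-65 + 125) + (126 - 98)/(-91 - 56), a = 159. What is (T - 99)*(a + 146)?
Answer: -251015/21 ≈ -11953.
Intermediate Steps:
T = 1256/21 (T = 60 + 28/(-147) = 60 + 28*(-1/147) = 60 - 4/21 = 1256/21 ≈ 59.810)
(T - 99)*(a + 146) = (1256/21 - 99)*(159 + 146) = -823/21*305 = -251015/21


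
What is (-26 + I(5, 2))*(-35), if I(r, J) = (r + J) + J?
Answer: 595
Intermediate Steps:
I(r, J) = r + 2*J (I(r, J) = (J + r) + J = r + 2*J)
(-26 + I(5, 2))*(-35) = (-26 + (5 + 2*2))*(-35) = (-26 + (5 + 4))*(-35) = (-26 + 9)*(-35) = -17*(-35) = 595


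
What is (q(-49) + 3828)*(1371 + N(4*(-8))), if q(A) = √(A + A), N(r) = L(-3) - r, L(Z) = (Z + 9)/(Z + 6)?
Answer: 5378340 + 9835*I*√2 ≈ 5.3783e+6 + 13909.0*I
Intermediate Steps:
L(Z) = (9 + Z)/(6 + Z)
N(r) = 2 - r (N(r) = (9 - 3)/(6 - 3) - r = 6/3 - r = (⅓)*6 - r = 2 - r)
q(A) = √2*√A (q(A) = √(2*A) = √2*√A)
(q(-49) + 3828)*(1371 + N(4*(-8))) = (√2*√(-49) + 3828)*(1371 + (2 - 4*(-8))) = (√2*(7*I) + 3828)*(1371 + (2 - 1*(-32))) = (7*I*√2 + 3828)*(1371 + (2 + 32)) = (3828 + 7*I*√2)*(1371 + 34) = (3828 + 7*I*√2)*1405 = 5378340 + 9835*I*√2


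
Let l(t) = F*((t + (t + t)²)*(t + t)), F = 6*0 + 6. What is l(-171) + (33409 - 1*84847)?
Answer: -239710674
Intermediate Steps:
F = 6 (F = 0 + 6 = 6)
l(t) = 12*t*(t + 4*t²) (l(t) = 6*((t + (t + t)²)*(t + t)) = 6*((t + (2*t)²)*(2*t)) = 6*((t + 4*t²)*(2*t)) = 6*(2*t*(t + 4*t²)) = 12*t*(t + 4*t²))
l(-171) + (33409 - 1*84847) = (-171)²*(12 + 48*(-171)) + (33409 - 1*84847) = 29241*(12 - 8208) + (33409 - 84847) = 29241*(-8196) - 51438 = -239659236 - 51438 = -239710674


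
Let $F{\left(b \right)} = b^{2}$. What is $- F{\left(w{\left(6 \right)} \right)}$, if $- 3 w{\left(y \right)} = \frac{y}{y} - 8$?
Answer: $- \frac{49}{9} \approx -5.4444$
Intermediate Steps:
$w{\left(y \right)} = \frac{7}{3}$ ($w{\left(y \right)} = - \frac{\frac{y}{y} - 8}{3} = - \frac{1 - 8}{3} = \left(- \frac{1}{3}\right) \left(-7\right) = \frac{7}{3}$)
$- F{\left(w{\left(6 \right)} \right)} = - \left(\frac{7}{3}\right)^{2} = \left(-1\right) \frac{49}{9} = - \frac{49}{9}$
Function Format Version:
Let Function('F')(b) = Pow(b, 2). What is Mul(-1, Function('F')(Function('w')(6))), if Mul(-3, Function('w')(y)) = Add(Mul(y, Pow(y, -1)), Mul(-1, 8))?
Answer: Rational(-49, 9) ≈ -5.4444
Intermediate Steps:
Function('w')(y) = Rational(7, 3) (Function('w')(y) = Mul(Rational(-1, 3), Add(Mul(y, Pow(y, -1)), Mul(-1, 8))) = Mul(Rational(-1, 3), Add(1, -8)) = Mul(Rational(-1, 3), -7) = Rational(7, 3))
Mul(-1, Function('F')(Function('w')(6))) = Mul(-1, Pow(Rational(7, 3), 2)) = Mul(-1, Rational(49, 9)) = Rational(-49, 9)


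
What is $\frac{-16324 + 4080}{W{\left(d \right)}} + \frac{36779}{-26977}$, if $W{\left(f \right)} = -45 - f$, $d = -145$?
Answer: $- \frac{83496072}{674425} \approx -123.8$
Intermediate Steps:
$\frac{-16324 + 4080}{W{\left(d \right)}} + \frac{36779}{-26977} = \frac{-16324 + 4080}{-45 - -145} + \frac{36779}{-26977} = - \frac{12244}{-45 + 145} + 36779 \left(- \frac{1}{26977}\right) = - \frac{12244}{100} - \frac{36779}{26977} = \left(-12244\right) \frac{1}{100} - \frac{36779}{26977} = - \frac{3061}{25} - \frac{36779}{26977} = - \frac{83496072}{674425}$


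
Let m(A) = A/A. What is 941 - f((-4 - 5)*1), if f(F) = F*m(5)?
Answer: 950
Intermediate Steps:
m(A) = 1
f(F) = F (f(F) = F*1 = F)
941 - f((-4 - 5)*1) = 941 - (-4 - 5) = 941 - (-9) = 941 - 1*(-9) = 941 + 9 = 950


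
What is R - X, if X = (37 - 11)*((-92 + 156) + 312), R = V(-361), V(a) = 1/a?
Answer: -3529137/361 ≈ -9776.0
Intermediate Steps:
R = -1/361 (R = 1/(-361) = -1/361 ≈ -0.0027701)
X = 9776 (X = 26*(64 + 312) = 26*376 = 9776)
R - X = -1/361 - 1*9776 = -1/361 - 9776 = -3529137/361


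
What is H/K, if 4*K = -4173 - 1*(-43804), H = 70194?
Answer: 280776/39631 ≈ 7.0848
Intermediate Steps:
K = 39631/4 (K = (-4173 - 1*(-43804))/4 = (-4173 + 43804)/4 = (¼)*39631 = 39631/4 ≈ 9907.8)
H/K = 70194/(39631/4) = 70194*(4/39631) = 280776/39631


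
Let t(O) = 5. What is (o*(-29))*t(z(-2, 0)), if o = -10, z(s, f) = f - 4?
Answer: 1450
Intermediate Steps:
z(s, f) = -4 + f
(o*(-29))*t(z(-2, 0)) = -10*(-29)*5 = 290*5 = 1450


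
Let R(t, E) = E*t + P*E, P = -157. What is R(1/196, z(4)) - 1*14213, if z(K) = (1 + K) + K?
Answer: -3062687/196 ≈ -15626.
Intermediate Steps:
z(K) = 1 + 2*K
R(t, E) = -157*E + E*t (R(t, E) = E*t - 157*E = -157*E + E*t)
R(1/196, z(4)) - 1*14213 = (1 + 2*4)*(-157 + 1/196) - 1*14213 = (1 + 8)*(-157 + 1/196) - 14213 = 9*(-30771/196) - 14213 = -276939/196 - 14213 = -3062687/196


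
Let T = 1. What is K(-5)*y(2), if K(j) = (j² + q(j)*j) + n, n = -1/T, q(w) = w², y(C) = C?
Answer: -202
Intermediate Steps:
n = -1 (n = -1/1 = -1*1 = -1)
K(j) = -1 + j² + j³ (K(j) = (j² + j²*j) - 1 = (j² + j³) - 1 = -1 + j² + j³)
K(-5)*y(2) = (-1 + (-5)² + (-5)³)*2 = (-1 + 25 - 125)*2 = -101*2 = -202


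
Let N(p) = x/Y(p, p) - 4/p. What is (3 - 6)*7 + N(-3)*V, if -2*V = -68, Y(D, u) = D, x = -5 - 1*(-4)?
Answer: 107/3 ≈ 35.667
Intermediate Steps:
x = -1 (x = -5 + 4 = -1)
V = 34 (V = -½*(-68) = 34)
N(p) = -5/p (N(p) = -1/p - 4/p = -5/p)
(3 - 6)*7 + N(-3)*V = (3 - 6)*7 - 5/(-3)*34 = -3*7 - 5*(-⅓)*34 = -21 + (5/3)*34 = -21 + 170/3 = 107/3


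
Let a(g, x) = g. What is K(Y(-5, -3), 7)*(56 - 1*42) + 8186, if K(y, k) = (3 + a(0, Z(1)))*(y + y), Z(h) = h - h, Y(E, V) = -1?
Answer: 8102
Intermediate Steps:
Z(h) = 0
K(y, k) = 6*y (K(y, k) = (3 + 0)*(y + y) = 3*(2*y) = 6*y)
K(Y(-5, -3), 7)*(56 - 1*42) + 8186 = (6*(-1))*(56 - 1*42) + 8186 = -6*(56 - 42) + 8186 = -6*14 + 8186 = -84 + 8186 = 8102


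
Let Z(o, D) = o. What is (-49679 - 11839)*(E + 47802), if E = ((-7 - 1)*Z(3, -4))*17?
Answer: -2915584092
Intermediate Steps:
E = -408 (E = ((-7 - 1)*3)*17 = -8*3*17 = -24*17 = -408)
(-49679 - 11839)*(E + 47802) = (-49679 - 11839)*(-408 + 47802) = -61518*47394 = -2915584092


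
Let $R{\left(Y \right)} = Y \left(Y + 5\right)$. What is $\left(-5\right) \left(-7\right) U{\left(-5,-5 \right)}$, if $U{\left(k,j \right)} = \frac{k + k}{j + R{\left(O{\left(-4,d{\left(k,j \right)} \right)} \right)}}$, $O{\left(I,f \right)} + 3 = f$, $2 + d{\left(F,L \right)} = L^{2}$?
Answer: $- \frac{70}{99} \approx -0.70707$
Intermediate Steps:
$d{\left(F,L \right)} = -2 + L^{2}$
$O{\left(I,f \right)} = -3 + f$
$R{\left(Y \right)} = Y \left(5 + Y\right)$
$U{\left(k,j \right)} = \frac{2 k}{j + j^{2} \left(-5 + j^{2}\right)}$ ($U{\left(k,j \right)} = \frac{k + k}{j + \left(-3 + \left(-2 + j^{2}\right)\right) \left(5 + \left(-3 + \left(-2 + j^{2}\right)\right)\right)} = \frac{2 k}{j + \left(-5 + j^{2}\right) \left(5 + \left(-5 + j^{2}\right)\right)} = \frac{2 k}{j + \left(-5 + j^{2}\right) j^{2}} = \frac{2 k}{j + j^{2} \left(-5 + j^{2}\right)}$)
$\left(-5\right) \left(-7\right) U{\left(-5,-5 \right)} = \left(-5\right) \left(-7\right) 2 \left(-5\right) \frac{1}{-5} \frac{1}{1 - 5 \left(-5 + \left(-5\right)^{2}\right)} = 35 \cdot 2 \left(-5\right) \left(- \frac{1}{5}\right) \frac{1}{1 - 5 \left(-5 + 25\right)} = 35 \cdot 2 \left(-5\right) \left(- \frac{1}{5}\right) \frac{1}{1 - 100} = 35 \cdot 2 \left(-5\right) \left(- \frac{1}{5}\right) \frac{1}{-99} = 35 \cdot 2 \left(-5\right) \left(- \frac{1}{5}\right) \left(- \frac{1}{99}\right) = 35 \left(- \frac{2}{99}\right) = - \frac{70}{99}$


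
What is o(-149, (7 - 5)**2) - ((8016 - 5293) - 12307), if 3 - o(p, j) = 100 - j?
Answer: 9491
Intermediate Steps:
o(p, j) = -97 + j (o(p, j) = 3 - (100 - j) = 3 + (-100 + j) = -97 + j)
o(-149, (7 - 5)**2) - ((8016 - 5293) - 12307) = (-97 + (7 - 5)**2) - ((8016 - 5293) - 12307) = (-97 + 2**2) - (2723 - 12307) = (-97 + 4) - 1*(-9584) = -93 + 9584 = 9491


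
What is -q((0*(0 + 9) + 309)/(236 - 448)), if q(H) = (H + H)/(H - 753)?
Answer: -206/53315 ≈ -0.0038638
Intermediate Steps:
q(H) = 2*H/(-753 + H) (q(H) = (2*H)/(-753 + H) = 2*H/(-753 + H))
-q((0*(0 + 9) + 309)/(236 - 448)) = -2*(0*(0 + 9) + 309)/(236 - 448)/(-753 + (0*(0 + 9) + 309)/(236 - 448)) = -2*(0*9 + 309)/(-212)/(-753 + (0*9 + 309)/(-212)) = -2*(0 + 309)*(-1/212)/(-753 + (0 + 309)*(-1/212)) = -2*309*(-1/212)/(-753 + 309*(-1/212)) = -2*(-309)/(212*(-753 - 309/212)) = -2*(-309)/(212*(-159945/212)) = -2*(-309)*(-212)/(212*159945) = -1*206/53315 = -206/53315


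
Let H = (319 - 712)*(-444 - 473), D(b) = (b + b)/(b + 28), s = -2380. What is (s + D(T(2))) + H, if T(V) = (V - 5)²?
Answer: 13246055/37 ≈ 3.5800e+5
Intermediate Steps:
T(V) = (-5 + V)²
D(b) = 2*b/(28 + b) (D(b) = (2*b)/(28 + b) = 2*b/(28 + b))
H = 360381 (H = -393*(-917) = 360381)
(s + D(T(2))) + H = (-2380 + 2*(-5 + 2)²/(28 + (-5 + 2)²)) + 360381 = (-2380 + 2*(-3)²/(28 + (-3)²)) + 360381 = (-2380 + 2*9/(28 + 9)) + 360381 = (-2380 + 2*9/37) + 360381 = (-2380 + 2*9*(1/37)) + 360381 = (-2380 + 18/37) + 360381 = -88042/37 + 360381 = 13246055/37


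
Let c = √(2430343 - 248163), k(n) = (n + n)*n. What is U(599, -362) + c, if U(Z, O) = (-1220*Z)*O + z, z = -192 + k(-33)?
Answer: 264544346 + 2*√545545 ≈ 2.6455e+8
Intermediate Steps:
k(n) = 2*n² (k(n) = (2*n)*n = 2*n²)
c = 2*√545545 (c = √2182180 = 2*√545545 ≈ 1477.2)
z = 1986 (z = -192 + 2*(-33)² = -192 + 2*1089 = -192 + 2178 = 1986)
U(Z, O) = 1986 - 1220*O*Z (U(Z, O) = (-1220*Z)*O + 1986 = -1220*O*Z + 1986 = 1986 - 1220*O*Z)
U(599, -362) + c = (1986 - 1220*(-362)*599) + 2*√545545 = (1986 + 264542360) + 2*√545545 = 264544346 + 2*√545545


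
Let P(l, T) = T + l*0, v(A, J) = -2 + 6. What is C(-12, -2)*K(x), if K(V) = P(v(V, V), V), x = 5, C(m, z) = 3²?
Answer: 45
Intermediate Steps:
C(m, z) = 9
v(A, J) = 4
P(l, T) = T (P(l, T) = T + 0 = T)
K(V) = V
C(-12, -2)*K(x) = 9*5 = 45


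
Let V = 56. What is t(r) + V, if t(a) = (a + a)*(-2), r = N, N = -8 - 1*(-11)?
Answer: 44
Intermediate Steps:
N = 3 (N = -8 + 11 = 3)
r = 3
t(a) = -4*a (t(a) = (2*a)*(-2) = -4*a)
t(r) + V = -4*3 + 56 = -12 + 56 = 44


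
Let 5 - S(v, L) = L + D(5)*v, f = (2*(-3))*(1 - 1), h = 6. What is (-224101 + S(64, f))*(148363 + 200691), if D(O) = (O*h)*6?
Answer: -82242707264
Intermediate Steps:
D(O) = 36*O (D(O) = (O*6)*6 = (6*O)*6 = 36*O)
f = 0 (f = -6*0 = 0)
S(v, L) = 5 - L - 180*v (S(v, L) = 5 - (L + (36*5)*v) = 5 - (L + 180*v) = 5 + (-L - 180*v) = 5 - L - 180*v)
(-224101 + S(64, f))*(148363 + 200691) = (-224101 + (5 - 1*0 - 180*64))*(148363 + 200691) = (-224101 + (5 + 0 - 11520))*349054 = (-224101 - 11515)*349054 = -235616*349054 = -82242707264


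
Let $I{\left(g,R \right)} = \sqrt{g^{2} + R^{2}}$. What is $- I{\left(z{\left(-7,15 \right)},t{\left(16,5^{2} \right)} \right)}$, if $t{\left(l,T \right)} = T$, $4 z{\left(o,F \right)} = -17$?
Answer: $- \frac{\sqrt{10289}}{4} \approx -25.359$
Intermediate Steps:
$z{\left(o,F \right)} = - \frac{17}{4}$ ($z{\left(o,F \right)} = \frac{1}{4} \left(-17\right) = - \frac{17}{4}$)
$I{\left(g,R \right)} = \sqrt{R^{2} + g^{2}}$
$- I{\left(z{\left(-7,15 \right)},t{\left(16,5^{2} \right)} \right)} = - \sqrt{\left(5^{2}\right)^{2} + \left(- \frac{17}{4}\right)^{2}} = - \sqrt{25^{2} + \frac{289}{16}} = - \sqrt{625 + \frac{289}{16}} = - \sqrt{\frac{10289}{16}} = - \frac{\sqrt{10289}}{4}$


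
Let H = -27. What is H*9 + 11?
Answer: -232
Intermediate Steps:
H*9 + 11 = -27*9 + 11 = -243 + 11 = -232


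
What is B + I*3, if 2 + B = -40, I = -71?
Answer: -255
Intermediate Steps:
B = -42 (B = -2 - 40 = -42)
B + I*3 = -42 - 71*3 = -42 - 213 = -255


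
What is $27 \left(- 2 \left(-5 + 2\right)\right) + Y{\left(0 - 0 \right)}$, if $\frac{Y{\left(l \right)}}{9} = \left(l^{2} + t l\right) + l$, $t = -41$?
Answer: $162$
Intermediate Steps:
$Y{\left(l \right)} = - 360 l + 9 l^{2}$ ($Y{\left(l \right)} = 9 \left(\left(l^{2} - 41 l\right) + l\right) = 9 \left(l^{2} - 40 l\right) = - 360 l + 9 l^{2}$)
$27 \left(- 2 \left(-5 + 2\right)\right) + Y{\left(0 - 0 \right)} = 27 \left(- 2 \left(-5 + 2\right)\right) + 9 \left(0 - 0\right) \left(-40 + \left(0 - 0\right)\right) = 27 \left(\left(-2\right) \left(-3\right)\right) + 9 \left(0 + 0\right) \left(-40 + \left(0 + 0\right)\right) = 27 \cdot 6 + 9 \cdot 0 \left(-40 + 0\right) = 162 + 9 \cdot 0 \left(-40\right) = 162 + 0 = 162$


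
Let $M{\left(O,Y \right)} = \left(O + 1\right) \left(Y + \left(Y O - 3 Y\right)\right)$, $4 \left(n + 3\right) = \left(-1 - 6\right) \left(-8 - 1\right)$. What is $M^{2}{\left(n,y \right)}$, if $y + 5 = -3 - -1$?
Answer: $\frac{274068025}{256} \approx 1.0706 \cdot 10^{6}$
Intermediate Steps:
$n = \frac{51}{4}$ ($n = -3 + \frac{\left(-1 - 6\right) \left(-8 - 1\right)}{4} = -3 + \frac{\left(-7\right) \left(-9\right)}{4} = -3 + \frac{1}{4} \cdot 63 = -3 + \frac{63}{4} = \frac{51}{4} \approx 12.75$)
$y = -7$ ($y = -5 - 2 = -7$)
$M{\left(O,Y \right)} = \left(1 + O\right) \left(- 2 Y + O Y\right)$ ($M{\left(O,Y \right)} = \left(1 + O\right) \left(Y + \left(O Y - 3 Y\right)\right) = \left(1 + O\right) \left(Y + \left(- 3 Y + O Y\right)\right) = \left(1 + O\right) \left(- 2 Y + O Y\right)$)
$M^{2}{\left(n,y \right)} = \left(- 7 \left(-2 + \left(\frac{51}{4}\right)^{2} - \frac{51}{4}\right)\right)^{2} = \left(- 7 \left(-2 + \frac{2601}{16} - \frac{51}{4}\right)\right)^{2} = \left(\left(-7\right) \frac{2365}{16}\right)^{2} = \left(- \frac{16555}{16}\right)^{2} = \frac{274068025}{256}$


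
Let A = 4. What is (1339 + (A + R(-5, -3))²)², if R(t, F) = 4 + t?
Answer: 1817104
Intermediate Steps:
(1339 + (A + R(-5, -3))²)² = (1339 + (4 + (4 - 5))²)² = (1339 + (4 - 1)²)² = (1339 + 3²)² = (1339 + 9)² = 1348² = 1817104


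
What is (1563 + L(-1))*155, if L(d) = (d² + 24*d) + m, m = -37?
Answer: 232965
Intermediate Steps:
L(d) = -37 + d² + 24*d (L(d) = (d² + 24*d) - 37 = -37 + d² + 24*d)
(1563 + L(-1))*155 = (1563 + (-37 + (-1)² + 24*(-1)))*155 = (1563 + (-37 + 1 - 24))*155 = (1563 - 60)*155 = 1503*155 = 232965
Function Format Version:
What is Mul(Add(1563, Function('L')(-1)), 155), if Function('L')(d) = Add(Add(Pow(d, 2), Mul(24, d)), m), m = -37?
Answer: 232965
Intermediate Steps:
Function('L')(d) = Add(-37, Pow(d, 2), Mul(24, d)) (Function('L')(d) = Add(Add(Pow(d, 2), Mul(24, d)), -37) = Add(-37, Pow(d, 2), Mul(24, d)))
Mul(Add(1563, Function('L')(-1)), 155) = Mul(Add(1563, Add(-37, Pow(-1, 2), Mul(24, -1))), 155) = Mul(Add(1563, Add(-37, 1, -24)), 155) = Mul(Add(1563, -60), 155) = Mul(1503, 155) = 232965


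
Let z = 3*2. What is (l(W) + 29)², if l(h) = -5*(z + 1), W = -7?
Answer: 36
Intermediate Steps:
z = 6
l(h) = -35 (l(h) = -5*(6 + 1) = -5*7 = -35)
(l(W) + 29)² = (-35 + 29)² = (-6)² = 36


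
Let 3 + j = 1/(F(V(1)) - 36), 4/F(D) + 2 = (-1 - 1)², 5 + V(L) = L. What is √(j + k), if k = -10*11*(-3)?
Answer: √377978/34 ≈ 18.082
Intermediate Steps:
k = 330 (k = -110*(-3) = 330)
V(L) = -5 + L
F(D) = 2 (F(D) = 4/(-2 + (-1 - 1)²) = 4/(-2 + (-2)²) = 4/(-2 + 4) = 4/2 = 4*(½) = 2)
j = -103/34 (j = -3 + 1/(2 - 36) = -3 + 1/(-34) = -3 - 1/34 = -103/34 ≈ -3.0294)
√(j + k) = √(-103/34 + 330) = √(11117/34) = √377978/34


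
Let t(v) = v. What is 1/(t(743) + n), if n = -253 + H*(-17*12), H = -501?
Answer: 1/102694 ≈ 9.7377e-6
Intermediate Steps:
n = 101951 (n = -253 - (-8517)*12 = -253 - 501*(-204) = -253 + 102204 = 101951)
1/(t(743) + n) = 1/(743 + 101951) = 1/102694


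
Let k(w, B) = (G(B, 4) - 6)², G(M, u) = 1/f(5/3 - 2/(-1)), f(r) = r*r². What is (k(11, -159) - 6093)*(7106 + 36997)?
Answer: -473259391523676/1771561 ≈ -2.6714e+8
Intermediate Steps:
f(r) = r³
G(M, u) = 27/1331 (G(M, u) = 1/(5/3 - 2/(-1))³ = 1/(5*(⅓) - 2*(-1))³ = 1/(5/3 + 2)³ = 1/(11/3)³ = 1/(1331/27) = 1*(27/1331) = 27/1331)
k(w, B) = 63345681/1771561 (k(w, B) = (27/1331 - 6)² = (-7959/1331)² = 63345681/1771561)
(k(11, -159) - 6093)*(7106 + 36997) = (63345681/1771561 - 6093)*(7106 + 36997) = -10730775492/1771561*44103 = -473259391523676/1771561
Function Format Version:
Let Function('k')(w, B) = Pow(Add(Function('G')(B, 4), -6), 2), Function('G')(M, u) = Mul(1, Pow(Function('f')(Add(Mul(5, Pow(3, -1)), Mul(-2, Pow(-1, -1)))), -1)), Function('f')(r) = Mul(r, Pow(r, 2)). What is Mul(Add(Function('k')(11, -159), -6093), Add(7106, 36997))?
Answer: Rational(-473259391523676, 1771561) ≈ -2.6714e+8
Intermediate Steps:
Function('f')(r) = Pow(r, 3)
Function('G')(M, u) = Rational(27, 1331) (Function('G')(M, u) = Mul(1, Pow(Pow(Add(Mul(5, Pow(3, -1)), Mul(-2, Pow(-1, -1))), 3), -1)) = Mul(1, Pow(Pow(Add(Mul(5, Rational(1, 3)), Mul(-2, -1)), 3), -1)) = Mul(1, Pow(Pow(Add(Rational(5, 3), 2), 3), -1)) = Mul(1, Pow(Pow(Rational(11, 3), 3), -1)) = Mul(1, Pow(Rational(1331, 27), -1)) = Mul(1, Rational(27, 1331)) = Rational(27, 1331))
Function('k')(w, B) = Rational(63345681, 1771561) (Function('k')(w, B) = Pow(Add(Rational(27, 1331), -6), 2) = Pow(Rational(-7959, 1331), 2) = Rational(63345681, 1771561))
Mul(Add(Function('k')(11, -159), -6093), Add(7106, 36997)) = Mul(Add(Rational(63345681, 1771561), -6093), Add(7106, 36997)) = Mul(Rational(-10730775492, 1771561), 44103) = Rational(-473259391523676, 1771561)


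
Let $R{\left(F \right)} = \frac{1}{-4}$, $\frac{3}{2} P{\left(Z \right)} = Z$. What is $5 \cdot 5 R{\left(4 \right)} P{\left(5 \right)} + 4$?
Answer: $- \frac{101}{6} \approx -16.833$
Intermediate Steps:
$P{\left(Z \right)} = \frac{2 Z}{3}$
$R{\left(F \right)} = - \frac{1}{4}$
$5 \cdot 5 R{\left(4 \right)} P{\left(5 \right)} + 4 = 5 \cdot 5 \left(- \frac{1}{4}\right) \frac{2}{3} \cdot 5 + 4 = 25 \left(- \frac{1}{4}\right) \frac{10}{3} + 4 = \left(- \frac{25}{4}\right) \frac{10}{3} + 4 = - \frac{125}{6} + 4 = - \frac{101}{6}$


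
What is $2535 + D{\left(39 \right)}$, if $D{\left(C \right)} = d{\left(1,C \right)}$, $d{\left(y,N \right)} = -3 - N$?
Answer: $2493$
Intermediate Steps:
$D{\left(C \right)} = -3 - C$
$2535 + D{\left(39 \right)} = 2535 - 42 = 2493$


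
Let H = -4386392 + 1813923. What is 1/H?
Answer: -1/2572469 ≈ -3.8873e-7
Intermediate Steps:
H = -2572469
1/H = 1/(-2572469) = -1/2572469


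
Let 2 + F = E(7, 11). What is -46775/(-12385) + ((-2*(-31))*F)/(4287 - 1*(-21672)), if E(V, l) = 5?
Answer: 81102389/21433481 ≈ 3.7839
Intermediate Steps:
F = 3 (F = -2 + 5 = 3)
-46775/(-12385) + ((-2*(-31))*F)/(4287 - 1*(-21672)) = -46775/(-12385) + (-2*(-31)*3)/(4287 - 1*(-21672)) = -46775*(-1/12385) + (62*3)/(4287 + 21672) = 9355/2477 + 186/25959 = 9355/2477 + 186*(1/25959) = 9355/2477 + 62/8653 = 81102389/21433481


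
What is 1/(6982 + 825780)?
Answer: 1/832762 ≈ 1.2008e-6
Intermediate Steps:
1/(6982 + 825780) = 1/832762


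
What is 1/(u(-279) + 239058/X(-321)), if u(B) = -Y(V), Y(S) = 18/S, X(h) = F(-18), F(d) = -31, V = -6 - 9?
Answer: -155/1195104 ≈ -0.00012970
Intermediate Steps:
V = -15
X(h) = -31
u(B) = 6/5 (u(B) = -18/(-15) = -18*(-1)/15 = -1*(-6/5) = 6/5)
1/(u(-279) + 239058/X(-321)) = 1/(6/5 + 239058/(-31)) = 1/(6/5 + 239058*(-1/31)) = 1/(6/5 - 239058/31) = 1/(-1195104/155) = -155/1195104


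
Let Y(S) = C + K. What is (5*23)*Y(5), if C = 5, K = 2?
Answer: 805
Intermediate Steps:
Y(S) = 7 (Y(S) = 5 + 2 = 7)
(5*23)*Y(5) = (5*23)*7 = 115*7 = 805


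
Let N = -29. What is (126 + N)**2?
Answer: 9409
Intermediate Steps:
(126 + N)**2 = (126 - 29)**2 = 97**2 = 9409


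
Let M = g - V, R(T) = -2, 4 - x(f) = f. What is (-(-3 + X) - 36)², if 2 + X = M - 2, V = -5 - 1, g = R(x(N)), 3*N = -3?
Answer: 1089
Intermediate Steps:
N = -1 (N = (⅓)*(-3) = -1)
x(f) = 4 - f
g = -2
V = -6
M = 4 (M = -2 - 1*(-6) = -2 + 6 = 4)
X = 0 (X = -2 + (4 - 2) = -2 + 2 = 0)
(-(-3 + X) - 36)² = (-(-3 + 0) - 36)² = (-1*(-3) - 36)² = (3 - 36)² = (-33)² = 1089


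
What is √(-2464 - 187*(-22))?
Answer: 5*√66 ≈ 40.620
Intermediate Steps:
√(-2464 - 187*(-22)) = √(-2464 + 4114) = √1650 = 5*√66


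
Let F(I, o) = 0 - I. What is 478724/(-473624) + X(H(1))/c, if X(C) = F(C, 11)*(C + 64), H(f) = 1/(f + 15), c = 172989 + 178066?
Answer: -1075586241063/1064115669248 ≈ -1.0108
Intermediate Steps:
c = 351055
H(f) = 1/(15 + f)
F(I, o) = -I
X(C) = -C*(64 + C) (X(C) = (-C)*(C + 64) = (-C)*(64 + C) = -C*(64 + C))
478724/(-473624) + X(H(1))/c = 478724/(-473624) - (64 + 1/(15 + 1))/(15 + 1)/351055 = 478724*(-1/473624) - 1*(64 + 1/16)/16*(1/351055) = -119681/118406 - 1*1/16*(64 + 1/16)*(1/351055) = -119681/118406 - 1*1/16*1025/16*(1/351055) = -119681/118406 - 1025/256*1/351055 = -119681/118406 - 205/17974016 = -1075586241063/1064115669248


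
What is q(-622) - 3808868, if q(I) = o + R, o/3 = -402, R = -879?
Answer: -3810953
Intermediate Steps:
o = -1206 (o = 3*(-402) = -1206)
q(I) = -2085 (q(I) = -1206 - 879 = -2085)
q(-622) - 3808868 = -2085 - 3808868 = -3810953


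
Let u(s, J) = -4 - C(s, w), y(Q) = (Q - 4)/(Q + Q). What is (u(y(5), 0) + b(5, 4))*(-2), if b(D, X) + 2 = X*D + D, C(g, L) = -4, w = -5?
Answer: -46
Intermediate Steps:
y(Q) = (-4 + Q)/(2*Q) (y(Q) = (-4 + Q)/((2*Q)) = (-4 + Q)*(1/(2*Q)) = (-4 + Q)/(2*Q))
u(s, J) = 0 (u(s, J) = -4 - 1*(-4) = -4 + 4 = 0)
b(D, X) = -2 + D + D*X (b(D, X) = -2 + (X*D + D) = -2 + (D*X + D) = -2 + (D + D*X) = -2 + D + D*X)
(u(y(5), 0) + b(5, 4))*(-2) = (0 + (-2 + 5 + 5*4))*(-2) = (0 + (-2 + 5 + 20))*(-2) = (0 + 23)*(-2) = 23*(-2) = -46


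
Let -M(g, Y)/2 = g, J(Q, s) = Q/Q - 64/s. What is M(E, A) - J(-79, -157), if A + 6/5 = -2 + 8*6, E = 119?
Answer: -37587/157 ≈ -239.41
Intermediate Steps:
J(Q, s) = 1 - 64/s
A = 224/5 (A = -6/5 + (-2 + 8*6) = -6/5 + (-2 + 48) = -6/5 + 46 = 224/5 ≈ 44.800)
M(g, Y) = -2*g
M(E, A) - J(-79, -157) = -2*119 - (-64 - 157)/(-157) = -238 - (-1)*(-221)/157 = -238 - 1*221/157 = -238 - 221/157 = -37587/157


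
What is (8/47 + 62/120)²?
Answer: 3751969/7952400 ≈ 0.47180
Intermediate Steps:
(8/47 + 62/120)² = (8*(1/47) + 62*(1/120))² = (8/47 + 31/60)² = (1937/2820)² = 3751969/7952400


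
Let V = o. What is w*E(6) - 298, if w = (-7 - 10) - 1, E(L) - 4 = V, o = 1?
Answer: -388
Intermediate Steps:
V = 1
E(L) = 5 (E(L) = 4 + 1 = 5)
w = -18 (w = -17 - 1 = -18)
w*E(6) - 298 = -18*5 - 298 = -90 - 298 = -388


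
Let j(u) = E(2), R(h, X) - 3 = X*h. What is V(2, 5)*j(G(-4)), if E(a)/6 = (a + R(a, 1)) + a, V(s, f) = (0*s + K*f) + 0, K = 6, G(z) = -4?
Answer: 1620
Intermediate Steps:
R(h, X) = 3 + X*h
V(s, f) = 6*f (V(s, f) = (0*s + 6*f) + 0 = (0 + 6*f) + 0 = 6*f + 0 = 6*f)
E(a) = 18 + 18*a (E(a) = 6*((a + (3 + 1*a)) + a) = 6*((a + (3 + a)) + a) = 6*((3 + 2*a) + a) = 6*(3 + 3*a) = 18 + 18*a)
j(u) = 54 (j(u) = 18 + 18*2 = 18 + 36 = 54)
V(2, 5)*j(G(-4)) = (6*5)*54 = 30*54 = 1620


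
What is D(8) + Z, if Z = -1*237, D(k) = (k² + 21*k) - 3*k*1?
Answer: -29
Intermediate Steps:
D(k) = k² + 18*k (D(k) = (k² + 21*k) - 3*k = k² + 18*k)
Z = -237
D(8) + Z = 8*(18 + 8) - 237 = 8*26 - 237 = 208 - 237 = -29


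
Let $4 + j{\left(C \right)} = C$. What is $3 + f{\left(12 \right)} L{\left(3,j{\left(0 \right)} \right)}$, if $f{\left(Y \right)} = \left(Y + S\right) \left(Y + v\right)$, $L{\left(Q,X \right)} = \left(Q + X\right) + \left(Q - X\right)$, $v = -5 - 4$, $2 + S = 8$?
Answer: $327$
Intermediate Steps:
$S = 6$ ($S = -2 + 8 = 6$)
$v = -9$ ($v = -5 - 4 = -9$)
$j{\left(C \right)} = -4 + C$
$L{\left(Q,X \right)} = 2 Q$
$f{\left(Y \right)} = \left(-9 + Y\right) \left(6 + Y\right)$ ($f{\left(Y \right)} = \left(Y + 6\right) \left(Y - 9\right) = \left(6 + Y\right) \left(-9 + Y\right) = \left(-9 + Y\right) \left(6 + Y\right)$)
$3 + f{\left(12 \right)} L{\left(3,j{\left(0 \right)} \right)} = 3 + \left(-54 + 12^{2} - 36\right) 2 \cdot 3 = 3 + \left(-54 + 144 - 36\right) 6 = 3 + 54 \cdot 6 = 3 + 324 = 327$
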